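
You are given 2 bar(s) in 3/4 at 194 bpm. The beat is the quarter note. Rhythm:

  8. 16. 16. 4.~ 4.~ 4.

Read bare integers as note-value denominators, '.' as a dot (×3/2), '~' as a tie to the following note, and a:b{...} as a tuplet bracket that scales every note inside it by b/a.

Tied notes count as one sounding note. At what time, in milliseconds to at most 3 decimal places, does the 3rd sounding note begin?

1. 0.0ms @ 0 + 231.959ms (3/4)
2. 231.959ms @ 3/4 + 115.979ms (3/8)
3. 347.938ms @ 9/8 + 115.979ms (3/8)
4. 463.918ms @ 3/2 + 1391.753ms (9/2)

note 3 onset = 9/8b = 347.938ms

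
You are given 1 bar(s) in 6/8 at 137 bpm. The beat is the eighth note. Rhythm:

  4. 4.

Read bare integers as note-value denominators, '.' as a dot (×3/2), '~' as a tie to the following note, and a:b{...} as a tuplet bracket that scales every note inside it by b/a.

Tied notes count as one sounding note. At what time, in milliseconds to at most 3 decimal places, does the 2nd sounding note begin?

1. 0.0ms @ 0 + 1313.869ms (3)
2. 1313.869ms @ 3 + 1313.869ms (3)

note 2 onset = 3b = 1313.869ms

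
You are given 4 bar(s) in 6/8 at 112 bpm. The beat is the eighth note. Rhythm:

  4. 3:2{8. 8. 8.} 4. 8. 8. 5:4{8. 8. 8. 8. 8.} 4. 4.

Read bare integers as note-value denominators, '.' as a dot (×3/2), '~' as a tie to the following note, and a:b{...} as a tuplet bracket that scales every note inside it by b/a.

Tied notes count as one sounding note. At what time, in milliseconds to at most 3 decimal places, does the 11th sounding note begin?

note 11 onset = 78/5b = 8357.143ms

1. 0.0ms @ 0 + 1607.143ms (3)
2. 1607.143ms @ 3 + 535.714ms (1)
3. 2142.857ms @ 4 + 535.714ms (1)
4. 2678.571ms @ 5 + 535.714ms (1)
5. 3214.286ms @ 6 + 1607.143ms (3)
6. 4821.429ms @ 9 + 803.571ms (3/2)
7. 5625.0ms @ 21/2 + 803.571ms (3/2)
8. 6428.571ms @ 12 + 642.857ms (6/5)
9. 7071.429ms @ 66/5 + 642.857ms (6/5)
10. 7714.286ms @ 72/5 + 642.857ms (6/5)
11. 8357.143ms @ 78/5 + 642.857ms (6/5)
12. 9000.0ms @ 84/5 + 642.857ms (6/5)
13. 9642.857ms @ 18 + 1607.143ms (3)
14. 11250.0ms @ 21 + 1607.143ms (3)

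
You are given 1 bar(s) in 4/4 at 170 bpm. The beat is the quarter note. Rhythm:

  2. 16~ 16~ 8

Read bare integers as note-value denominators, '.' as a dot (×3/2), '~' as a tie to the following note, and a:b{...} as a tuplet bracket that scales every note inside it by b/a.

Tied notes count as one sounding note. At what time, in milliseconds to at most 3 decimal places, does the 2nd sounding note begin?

1. 0.0ms @ 0 + 1058.824ms (3)
2. 1058.824ms @ 3 + 352.941ms (1)

note 2 onset = 3b = 1058.824ms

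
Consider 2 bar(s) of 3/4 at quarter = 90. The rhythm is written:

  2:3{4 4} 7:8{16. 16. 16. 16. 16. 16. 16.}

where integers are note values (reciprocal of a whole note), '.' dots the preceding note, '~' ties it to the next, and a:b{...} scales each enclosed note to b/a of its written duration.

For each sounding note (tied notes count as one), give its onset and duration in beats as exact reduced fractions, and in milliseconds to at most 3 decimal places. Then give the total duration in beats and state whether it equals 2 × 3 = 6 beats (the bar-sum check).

1) 0.0ms=0b +1000.0ms=3/2b
2) 1000.0ms=3/2b +1000.0ms=3/2b
3) 2000.0ms=3b +285.714ms=3/7b
4) 2285.714ms=24/7b +285.714ms=3/7b
5) 2571.429ms=27/7b +285.714ms=3/7b
6) 2857.143ms=30/7b +285.714ms=3/7b
7) 3142.857ms=33/7b +285.714ms=3/7b
8) 3428.571ms=36/7b +285.714ms=3/7b
9) 3714.286ms=39/7b +285.714ms=3/7b
Σ=6b of 6 (90bpm 3/4) — PASS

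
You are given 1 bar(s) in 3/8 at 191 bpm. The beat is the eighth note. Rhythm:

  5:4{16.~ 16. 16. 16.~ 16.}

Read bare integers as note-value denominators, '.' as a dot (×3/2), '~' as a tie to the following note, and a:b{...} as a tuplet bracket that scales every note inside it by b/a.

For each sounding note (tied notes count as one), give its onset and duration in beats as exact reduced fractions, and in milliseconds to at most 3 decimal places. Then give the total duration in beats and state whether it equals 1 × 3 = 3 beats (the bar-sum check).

1) 0.0ms=0b +376.963ms=6/5b
2) 376.963ms=6/5b +188.482ms=3/5b
3) 565.445ms=9/5b +376.963ms=6/5b
Σ=3b of 3 (191bpm 3/8) — PASS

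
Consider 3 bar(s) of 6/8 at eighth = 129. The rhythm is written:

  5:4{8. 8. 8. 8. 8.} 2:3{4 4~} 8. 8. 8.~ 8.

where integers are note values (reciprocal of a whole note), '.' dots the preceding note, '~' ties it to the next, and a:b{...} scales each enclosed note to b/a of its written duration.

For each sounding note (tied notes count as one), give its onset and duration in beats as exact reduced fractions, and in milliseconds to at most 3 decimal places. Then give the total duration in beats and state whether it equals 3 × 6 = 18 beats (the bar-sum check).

1) 0.0ms=0b +558.14ms=6/5b
2) 558.14ms=6/5b +558.14ms=6/5b
3) 1116.279ms=12/5b +558.14ms=6/5b
4) 1674.419ms=18/5b +558.14ms=6/5b
5) 2232.558ms=24/5b +558.14ms=6/5b
6) 2790.698ms=6b +1395.349ms=3b
7) 4186.047ms=9b +2093.023ms=9/2b
8) 6279.07ms=27/2b +697.674ms=3/2b
9) 6976.744ms=15b +1395.349ms=3b
Σ=18b of 18 (129bpm 6/8) — PASS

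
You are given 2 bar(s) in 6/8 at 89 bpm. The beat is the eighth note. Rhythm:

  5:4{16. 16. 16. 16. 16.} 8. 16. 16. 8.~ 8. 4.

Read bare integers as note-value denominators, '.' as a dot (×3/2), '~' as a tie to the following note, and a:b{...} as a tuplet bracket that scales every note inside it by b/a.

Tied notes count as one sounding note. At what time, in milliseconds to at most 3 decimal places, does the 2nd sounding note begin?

note 2 onset = 3/5b = 404.494ms

1. 0.0ms @ 0 + 404.494ms (3/5)
2. 404.494ms @ 3/5 + 404.494ms (3/5)
3. 808.989ms @ 6/5 + 404.494ms (3/5)
4. 1213.483ms @ 9/5 + 404.494ms (3/5)
5. 1617.978ms @ 12/5 + 404.494ms (3/5)
6. 2022.472ms @ 3 + 1011.236ms (3/2)
7. 3033.708ms @ 9/2 + 505.618ms (3/4)
8. 3539.326ms @ 21/4 + 505.618ms (3/4)
9. 4044.944ms @ 6 + 2022.472ms (3)
10. 6067.416ms @ 9 + 2022.472ms (3)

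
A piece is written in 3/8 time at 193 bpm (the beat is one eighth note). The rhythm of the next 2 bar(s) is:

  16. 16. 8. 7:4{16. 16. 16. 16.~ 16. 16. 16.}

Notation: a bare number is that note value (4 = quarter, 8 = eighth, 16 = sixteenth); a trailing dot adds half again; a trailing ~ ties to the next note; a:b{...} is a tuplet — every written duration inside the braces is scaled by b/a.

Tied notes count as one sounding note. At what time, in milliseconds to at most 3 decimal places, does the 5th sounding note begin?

1. 0.0ms @ 0 + 233.161ms (3/4)
2. 233.161ms @ 3/4 + 233.161ms (3/4)
3. 466.321ms @ 3/2 + 466.321ms (3/2)
4. 932.642ms @ 3 + 133.235ms (3/7)
5. 1065.877ms @ 24/7 + 133.235ms (3/7)
6. 1199.112ms @ 27/7 + 133.235ms (3/7)
7. 1332.346ms @ 30/7 + 266.469ms (6/7)
8. 1598.816ms @ 36/7 + 133.235ms (3/7)
9. 1732.05ms @ 39/7 + 133.235ms (3/7)

note 5 onset = 24/7b = 1065.877ms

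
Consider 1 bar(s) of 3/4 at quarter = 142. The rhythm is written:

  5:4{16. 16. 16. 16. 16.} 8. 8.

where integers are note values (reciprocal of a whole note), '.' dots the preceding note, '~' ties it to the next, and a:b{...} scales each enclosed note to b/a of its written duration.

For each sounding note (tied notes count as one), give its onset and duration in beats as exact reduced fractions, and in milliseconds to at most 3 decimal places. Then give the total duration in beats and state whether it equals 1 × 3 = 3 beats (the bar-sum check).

1) 0.0ms=0b +126.761ms=3/10b
2) 126.761ms=3/10b +126.761ms=3/10b
3) 253.521ms=3/5b +126.761ms=3/10b
4) 380.282ms=9/10b +126.761ms=3/10b
5) 507.042ms=6/5b +126.761ms=3/10b
6) 633.803ms=3/2b +316.901ms=3/4b
7) 950.704ms=9/4b +316.901ms=3/4b
Σ=3b of 3 (142bpm 3/4) — PASS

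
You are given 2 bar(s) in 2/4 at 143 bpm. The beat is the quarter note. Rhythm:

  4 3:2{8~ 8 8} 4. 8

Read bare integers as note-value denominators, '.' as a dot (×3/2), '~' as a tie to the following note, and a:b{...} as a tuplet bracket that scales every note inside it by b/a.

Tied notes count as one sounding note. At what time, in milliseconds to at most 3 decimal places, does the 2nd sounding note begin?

1. 0.0ms @ 0 + 419.58ms (1)
2. 419.58ms @ 1 + 279.72ms (2/3)
3. 699.301ms @ 5/3 + 139.86ms (1/3)
4. 839.161ms @ 2 + 629.371ms (3/2)
5. 1468.531ms @ 7/2 + 209.79ms (1/2)

note 2 onset = 1b = 419.58ms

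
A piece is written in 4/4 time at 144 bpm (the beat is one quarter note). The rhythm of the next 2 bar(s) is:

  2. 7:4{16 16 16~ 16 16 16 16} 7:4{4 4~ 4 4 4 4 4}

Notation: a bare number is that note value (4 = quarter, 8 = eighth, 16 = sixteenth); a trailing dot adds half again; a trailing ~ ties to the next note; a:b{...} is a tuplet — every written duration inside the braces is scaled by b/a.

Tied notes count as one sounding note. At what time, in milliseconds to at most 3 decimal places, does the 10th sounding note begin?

1. 0.0ms @ 0 + 1250.0ms (3)
2. 1250.0ms @ 3 + 59.524ms (1/7)
3. 1309.524ms @ 22/7 + 59.524ms (1/7)
4. 1369.048ms @ 23/7 + 119.048ms (2/7)
5. 1488.095ms @ 25/7 + 59.524ms (1/7)
6. 1547.619ms @ 26/7 + 59.524ms (1/7)
7. 1607.143ms @ 27/7 + 59.524ms (1/7)
8. 1666.667ms @ 4 + 238.095ms (4/7)
9. 1904.762ms @ 32/7 + 476.19ms (8/7)
10. 2380.952ms @ 40/7 + 238.095ms (4/7)
11. 2619.048ms @ 44/7 + 238.095ms (4/7)
12. 2857.143ms @ 48/7 + 238.095ms (4/7)
13. 3095.238ms @ 52/7 + 238.095ms (4/7)

note 10 onset = 40/7b = 2380.952ms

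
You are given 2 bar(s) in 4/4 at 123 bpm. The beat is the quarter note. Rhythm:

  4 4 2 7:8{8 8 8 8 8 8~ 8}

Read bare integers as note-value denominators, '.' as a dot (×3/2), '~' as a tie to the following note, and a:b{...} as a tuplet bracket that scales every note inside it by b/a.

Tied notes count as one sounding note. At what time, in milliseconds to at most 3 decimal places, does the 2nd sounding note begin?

1. 0.0ms @ 0 + 487.805ms (1)
2. 487.805ms @ 1 + 487.805ms (1)
3. 975.61ms @ 2 + 975.61ms (2)
4. 1951.22ms @ 4 + 278.746ms (4/7)
5. 2229.965ms @ 32/7 + 278.746ms (4/7)
6. 2508.711ms @ 36/7 + 278.746ms (4/7)
7. 2787.456ms @ 40/7 + 278.746ms (4/7)
8. 3066.202ms @ 44/7 + 278.746ms (4/7)
9. 3344.948ms @ 48/7 + 557.491ms (8/7)

note 2 onset = 1b = 487.805ms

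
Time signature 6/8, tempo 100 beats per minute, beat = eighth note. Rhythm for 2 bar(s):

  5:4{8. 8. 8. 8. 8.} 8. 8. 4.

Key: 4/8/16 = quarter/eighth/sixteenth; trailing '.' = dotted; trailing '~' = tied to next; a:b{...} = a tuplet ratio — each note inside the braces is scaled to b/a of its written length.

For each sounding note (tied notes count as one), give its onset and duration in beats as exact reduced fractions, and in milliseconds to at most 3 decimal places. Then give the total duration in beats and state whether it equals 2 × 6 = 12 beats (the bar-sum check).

1) 0.0ms=0b +720.0ms=6/5b
2) 720.0ms=6/5b +720.0ms=6/5b
3) 1440.0ms=12/5b +720.0ms=6/5b
4) 2160.0ms=18/5b +720.0ms=6/5b
5) 2880.0ms=24/5b +720.0ms=6/5b
6) 3600.0ms=6b +900.0ms=3/2b
7) 4500.0ms=15/2b +900.0ms=3/2b
8) 5400.0ms=9b +1800.0ms=3b
Σ=12b of 12 (100bpm 6/8) — PASS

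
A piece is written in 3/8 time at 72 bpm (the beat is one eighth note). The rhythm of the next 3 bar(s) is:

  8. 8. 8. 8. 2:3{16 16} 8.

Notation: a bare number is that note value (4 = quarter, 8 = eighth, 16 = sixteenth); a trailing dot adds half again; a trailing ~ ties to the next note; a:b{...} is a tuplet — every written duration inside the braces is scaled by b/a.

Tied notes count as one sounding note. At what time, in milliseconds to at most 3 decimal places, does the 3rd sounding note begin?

1. 0.0ms @ 0 + 1250.0ms (3/2)
2. 1250.0ms @ 3/2 + 1250.0ms (3/2)
3. 2500.0ms @ 3 + 1250.0ms (3/2)
4. 3750.0ms @ 9/2 + 1250.0ms (3/2)
5. 5000.0ms @ 6 + 625.0ms (3/4)
6. 5625.0ms @ 27/4 + 625.0ms (3/4)
7. 6250.0ms @ 15/2 + 1250.0ms (3/2)

note 3 onset = 3b = 2500.0ms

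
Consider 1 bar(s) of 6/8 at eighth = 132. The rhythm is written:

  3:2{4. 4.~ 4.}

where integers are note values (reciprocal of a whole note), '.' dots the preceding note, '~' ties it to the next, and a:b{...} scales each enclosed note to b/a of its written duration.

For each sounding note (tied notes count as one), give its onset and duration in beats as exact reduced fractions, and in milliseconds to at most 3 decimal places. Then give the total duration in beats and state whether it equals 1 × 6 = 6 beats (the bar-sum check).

1) 0.0ms=0b +909.091ms=2b
2) 909.091ms=2b +1818.182ms=4b
Σ=6b of 6 (132bpm 6/8) — PASS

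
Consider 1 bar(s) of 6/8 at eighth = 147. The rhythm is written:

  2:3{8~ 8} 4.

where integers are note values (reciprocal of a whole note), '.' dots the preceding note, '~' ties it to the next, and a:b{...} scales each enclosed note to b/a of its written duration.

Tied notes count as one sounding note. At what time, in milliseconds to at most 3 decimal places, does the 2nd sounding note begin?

1. 0.0ms @ 0 + 1224.49ms (3)
2. 1224.49ms @ 3 + 1224.49ms (3)

note 2 onset = 3b = 1224.49ms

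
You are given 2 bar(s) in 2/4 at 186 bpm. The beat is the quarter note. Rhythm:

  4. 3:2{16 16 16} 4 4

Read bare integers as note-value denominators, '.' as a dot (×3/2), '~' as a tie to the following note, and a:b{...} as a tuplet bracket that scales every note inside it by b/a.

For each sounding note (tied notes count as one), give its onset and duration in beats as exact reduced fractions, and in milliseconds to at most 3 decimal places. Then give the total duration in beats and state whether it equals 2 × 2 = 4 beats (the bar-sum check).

1) 0.0ms=0b +483.871ms=3/2b
2) 483.871ms=3/2b +53.763ms=1/6b
3) 537.634ms=5/3b +53.763ms=1/6b
4) 591.398ms=11/6b +53.763ms=1/6b
5) 645.161ms=2b +322.581ms=1b
6) 967.742ms=3b +322.581ms=1b
Σ=4b of 4 (186bpm 2/4) — PASS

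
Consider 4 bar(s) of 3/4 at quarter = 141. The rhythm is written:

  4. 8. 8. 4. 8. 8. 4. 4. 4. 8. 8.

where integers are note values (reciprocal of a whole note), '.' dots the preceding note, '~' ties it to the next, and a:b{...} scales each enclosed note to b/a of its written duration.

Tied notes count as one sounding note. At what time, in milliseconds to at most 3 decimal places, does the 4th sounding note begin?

note 4 onset = 3b = 1276.596ms

1. 0.0ms @ 0 + 638.298ms (3/2)
2. 638.298ms @ 3/2 + 319.149ms (3/4)
3. 957.447ms @ 9/4 + 319.149ms (3/4)
4. 1276.596ms @ 3 + 638.298ms (3/2)
5. 1914.894ms @ 9/2 + 319.149ms (3/4)
6. 2234.043ms @ 21/4 + 319.149ms (3/4)
7. 2553.191ms @ 6 + 638.298ms (3/2)
8. 3191.489ms @ 15/2 + 638.298ms (3/2)
9. 3829.787ms @ 9 + 638.298ms (3/2)
10. 4468.085ms @ 21/2 + 319.149ms (3/4)
11. 4787.234ms @ 45/4 + 319.149ms (3/4)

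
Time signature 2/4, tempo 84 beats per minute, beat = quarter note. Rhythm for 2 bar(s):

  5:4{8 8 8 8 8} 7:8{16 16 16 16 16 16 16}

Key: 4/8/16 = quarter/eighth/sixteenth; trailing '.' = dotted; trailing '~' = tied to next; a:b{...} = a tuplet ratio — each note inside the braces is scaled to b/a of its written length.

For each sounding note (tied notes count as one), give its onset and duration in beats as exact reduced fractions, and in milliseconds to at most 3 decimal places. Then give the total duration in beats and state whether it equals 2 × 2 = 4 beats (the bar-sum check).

1) 0.0ms=0b +285.714ms=2/5b
2) 285.714ms=2/5b +285.714ms=2/5b
3) 571.429ms=4/5b +285.714ms=2/5b
4) 857.143ms=6/5b +285.714ms=2/5b
5) 1142.857ms=8/5b +285.714ms=2/5b
6) 1428.571ms=2b +204.082ms=2/7b
7) 1632.653ms=16/7b +204.082ms=2/7b
8) 1836.735ms=18/7b +204.082ms=2/7b
9) 2040.816ms=20/7b +204.082ms=2/7b
10) 2244.898ms=22/7b +204.082ms=2/7b
11) 2448.98ms=24/7b +204.082ms=2/7b
12) 2653.061ms=26/7b +204.082ms=2/7b
Σ=4b of 4 (84bpm 2/4) — PASS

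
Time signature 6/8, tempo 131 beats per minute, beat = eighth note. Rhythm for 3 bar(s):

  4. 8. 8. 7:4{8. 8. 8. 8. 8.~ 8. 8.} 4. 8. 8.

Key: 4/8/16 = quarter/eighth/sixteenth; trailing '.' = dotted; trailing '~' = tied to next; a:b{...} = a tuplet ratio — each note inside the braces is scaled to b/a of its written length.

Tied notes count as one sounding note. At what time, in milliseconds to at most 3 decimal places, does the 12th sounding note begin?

note 12 onset = 33/2b = 7557.252ms

1. 0.0ms @ 0 + 1374.046ms (3)
2. 1374.046ms @ 3 + 687.023ms (3/2)
3. 2061.069ms @ 9/2 + 687.023ms (3/2)
4. 2748.092ms @ 6 + 392.585ms (6/7)
5. 3140.676ms @ 48/7 + 392.585ms (6/7)
6. 3533.261ms @ 54/7 + 392.585ms (6/7)
7. 3925.845ms @ 60/7 + 392.585ms (6/7)
8. 4318.43ms @ 66/7 + 785.169ms (12/7)
9. 5103.599ms @ 78/7 + 392.585ms (6/7)
10. 5496.183ms @ 12 + 1374.046ms (3)
11. 6870.229ms @ 15 + 687.023ms (3/2)
12. 7557.252ms @ 33/2 + 687.023ms (3/2)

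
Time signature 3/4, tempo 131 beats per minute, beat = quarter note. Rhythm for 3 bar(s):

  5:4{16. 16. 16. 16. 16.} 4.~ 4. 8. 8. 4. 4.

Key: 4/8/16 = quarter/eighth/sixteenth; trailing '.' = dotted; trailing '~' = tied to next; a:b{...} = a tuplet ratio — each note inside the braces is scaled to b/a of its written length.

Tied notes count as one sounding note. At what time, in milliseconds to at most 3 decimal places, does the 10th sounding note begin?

note 10 onset = 15/2b = 3435.115ms

1. 0.0ms @ 0 + 137.405ms (3/10)
2. 137.405ms @ 3/10 + 137.405ms (3/10)
3. 274.809ms @ 3/5 + 137.405ms (3/10)
4. 412.214ms @ 9/10 + 137.405ms (3/10)
5. 549.618ms @ 6/5 + 137.405ms (3/10)
6. 687.023ms @ 3/2 + 1374.046ms (3)
7. 2061.069ms @ 9/2 + 343.511ms (3/4)
8. 2404.58ms @ 21/4 + 343.511ms (3/4)
9. 2748.092ms @ 6 + 687.023ms (3/2)
10. 3435.115ms @ 15/2 + 687.023ms (3/2)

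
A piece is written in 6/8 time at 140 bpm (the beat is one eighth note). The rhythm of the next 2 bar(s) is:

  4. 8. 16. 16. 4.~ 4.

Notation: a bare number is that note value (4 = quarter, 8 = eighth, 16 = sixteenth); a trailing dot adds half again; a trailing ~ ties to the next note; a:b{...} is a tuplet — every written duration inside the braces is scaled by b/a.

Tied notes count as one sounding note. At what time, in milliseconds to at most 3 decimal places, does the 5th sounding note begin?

1. 0.0ms @ 0 + 1285.714ms (3)
2. 1285.714ms @ 3 + 642.857ms (3/2)
3. 1928.571ms @ 9/2 + 321.429ms (3/4)
4. 2250.0ms @ 21/4 + 321.429ms (3/4)
5. 2571.429ms @ 6 + 2571.429ms (6)

note 5 onset = 6b = 2571.429ms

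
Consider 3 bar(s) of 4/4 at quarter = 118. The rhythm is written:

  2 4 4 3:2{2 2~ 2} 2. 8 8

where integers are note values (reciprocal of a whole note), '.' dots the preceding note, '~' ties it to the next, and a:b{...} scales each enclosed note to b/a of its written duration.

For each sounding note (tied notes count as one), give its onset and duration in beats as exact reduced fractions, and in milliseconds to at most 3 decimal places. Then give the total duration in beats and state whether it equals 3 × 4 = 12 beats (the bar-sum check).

1) 0.0ms=0b +1016.949ms=2b
2) 1016.949ms=2b +508.475ms=1b
3) 1525.424ms=3b +508.475ms=1b
4) 2033.898ms=4b +677.966ms=4/3b
5) 2711.864ms=16/3b +1355.932ms=8/3b
6) 4067.797ms=8b +1525.424ms=3b
7) 5593.22ms=11b +254.237ms=1/2b
8) 5847.458ms=23/2b +254.237ms=1/2b
Σ=12b of 12 (118bpm 4/4) — PASS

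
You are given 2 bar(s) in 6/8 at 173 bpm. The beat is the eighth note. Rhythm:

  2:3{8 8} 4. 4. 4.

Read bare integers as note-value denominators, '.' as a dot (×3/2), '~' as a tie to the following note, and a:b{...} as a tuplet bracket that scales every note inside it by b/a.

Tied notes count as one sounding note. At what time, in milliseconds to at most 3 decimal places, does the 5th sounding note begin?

1. 0.0ms @ 0 + 520.231ms (3/2)
2. 520.231ms @ 3/2 + 520.231ms (3/2)
3. 1040.462ms @ 3 + 1040.462ms (3)
4. 2080.925ms @ 6 + 1040.462ms (3)
5. 3121.387ms @ 9 + 1040.462ms (3)

note 5 onset = 9b = 3121.387ms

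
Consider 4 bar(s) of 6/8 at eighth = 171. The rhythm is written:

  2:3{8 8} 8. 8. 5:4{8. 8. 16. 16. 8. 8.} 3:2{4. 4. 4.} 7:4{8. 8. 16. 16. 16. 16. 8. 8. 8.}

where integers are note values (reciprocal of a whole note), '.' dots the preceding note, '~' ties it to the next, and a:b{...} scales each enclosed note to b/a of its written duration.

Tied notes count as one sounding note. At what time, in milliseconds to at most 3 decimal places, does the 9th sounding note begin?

1. 0.0ms @ 0 + 526.316ms (3/2)
2. 526.316ms @ 3/2 + 526.316ms (3/2)
3. 1052.632ms @ 3 + 526.316ms (3/2)
4. 1578.947ms @ 9/2 + 526.316ms (3/2)
5. 2105.263ms @ 6 + 421.053ms (6/5)
6. 2526.316ms @ 36/5 + 421.053ms (6/5)
7. 2947.368ms @ 42/5 + 210.526ms (3/5)
8. 3157.895ms @ 9 + 210.526ms (3/5)
9. 3368.421ms @ 48/5 + 421.053ms (6/5)
10. 3789.474ms @ 54/5 + 421.053ms (6/5)
11. 4210.526ms @ 12 + 701.754ms (2)
12. 4912.281ms @ 14 + 701.754ms (2)
13. 5614.035ms @ 16 + 701.754ms (2)
14. 6315.789ms @ 18 + 300.752ms (6/7)
15. 6616.541ms @ 132/7 + 300.752ms (6/7)
16. 6917.293ms @ 138/7 + 150.376ms (3/7)
17. 7067.669ms @ 141/7 + 150.376ms (3/7)
18. 7218.045ms @ 144/7 + 150.376ms (3/7)
19. 7368.421ms @ 21 + 150.376ms (3/7)
20. 7518.797ms @ 150/7 + 300.752ms (6/7)
21. 7819.549ms @ 156/7 + 300.752ms (6/7)
22. 8120.301ms @ 162/7 + 300.752ms (6/7)

note 9 onset = 48/5b = 3368.421ms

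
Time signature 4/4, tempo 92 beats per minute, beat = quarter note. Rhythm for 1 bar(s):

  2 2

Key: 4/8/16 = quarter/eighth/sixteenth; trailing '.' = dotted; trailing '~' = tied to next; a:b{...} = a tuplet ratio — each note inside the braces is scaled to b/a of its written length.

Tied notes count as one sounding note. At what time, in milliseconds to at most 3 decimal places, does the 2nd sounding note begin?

note 2 onset = 2b = 1304.348ms

1. 0.0ms @ 0 + 1304.348ms (2)
2. 1304.348ms @ 2 + 1304.348ms (2)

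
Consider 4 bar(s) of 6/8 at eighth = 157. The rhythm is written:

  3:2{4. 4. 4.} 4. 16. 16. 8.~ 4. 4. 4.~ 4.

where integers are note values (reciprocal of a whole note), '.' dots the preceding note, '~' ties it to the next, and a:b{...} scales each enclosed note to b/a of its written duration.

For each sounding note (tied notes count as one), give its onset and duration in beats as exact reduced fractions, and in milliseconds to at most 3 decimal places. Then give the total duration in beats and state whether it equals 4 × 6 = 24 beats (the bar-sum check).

1) 0.0ms=0b +764.331ms=2b
2) 764.331ms=2b +764.331ms=2b
3) 1528.662ms=4b +764.331ms=2b
4) 2292.994ms=6b +1146.497ms=3b
5) 3439.49ms=9b +286.624ms=3/4b
6) 3726.115ms=39/4b +286.624ms=3/4b
7) 4012.739ms=21/2b +1719.745ms=9/2b
8) 5732.484ms=15b +1146.497ms=3b
9) 6878.981ms=18b +2292.994ms=6b
Σ=24b of 24 (157bpm 6/8) — PASS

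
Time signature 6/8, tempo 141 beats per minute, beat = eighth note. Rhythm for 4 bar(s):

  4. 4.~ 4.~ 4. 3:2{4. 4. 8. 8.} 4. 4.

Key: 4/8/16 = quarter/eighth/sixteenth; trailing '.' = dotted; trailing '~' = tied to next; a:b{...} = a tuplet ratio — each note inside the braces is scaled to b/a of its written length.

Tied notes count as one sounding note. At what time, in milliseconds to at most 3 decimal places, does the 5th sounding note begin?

1. 0.0ms @ 0 + 1276.596ms (3)
2. 1276.596ms @ 3 + 3829.787ms (9)
3. 5106.383ms @ 12 + 851.064ms (2)
4. 5957.447ms @ 14 + 851.064ms (2)
5. 6808.511ms @ 16 + 425.532ms (1)
6. 7234.043ms @ 17 + 425.532ms (1)
7. 7659.574ms @ 18 + 1276.596ms (3)
8. 8936.17ms @ 21 + 1276.596ms (3)

note 5 onset = 16b = 6808.511ms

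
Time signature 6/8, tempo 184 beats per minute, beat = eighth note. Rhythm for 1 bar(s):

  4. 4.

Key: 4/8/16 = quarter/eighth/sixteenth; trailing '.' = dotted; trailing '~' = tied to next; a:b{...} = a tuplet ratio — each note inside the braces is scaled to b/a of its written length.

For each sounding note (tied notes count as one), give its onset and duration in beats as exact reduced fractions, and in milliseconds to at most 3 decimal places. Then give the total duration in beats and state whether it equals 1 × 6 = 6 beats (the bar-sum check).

1) 0.0ms=0b +978.261ms=3b
2) 978.261ms=3b +978.261ms=3b
Σ=6b of 6 (184bpm 6/8) — PASS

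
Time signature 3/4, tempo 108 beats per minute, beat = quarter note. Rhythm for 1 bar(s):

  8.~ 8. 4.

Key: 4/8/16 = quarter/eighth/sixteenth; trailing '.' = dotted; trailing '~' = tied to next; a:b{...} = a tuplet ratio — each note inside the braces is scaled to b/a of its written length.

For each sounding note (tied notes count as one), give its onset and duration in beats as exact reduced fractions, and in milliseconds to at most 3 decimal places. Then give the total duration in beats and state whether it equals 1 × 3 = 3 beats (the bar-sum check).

1) 0.0ms=0b +833.333ms=3/2b
2) 833.333ms=3/2b +833.333ms=3/2b
Σ=3b of 3 (108bpm 3/4) — PASS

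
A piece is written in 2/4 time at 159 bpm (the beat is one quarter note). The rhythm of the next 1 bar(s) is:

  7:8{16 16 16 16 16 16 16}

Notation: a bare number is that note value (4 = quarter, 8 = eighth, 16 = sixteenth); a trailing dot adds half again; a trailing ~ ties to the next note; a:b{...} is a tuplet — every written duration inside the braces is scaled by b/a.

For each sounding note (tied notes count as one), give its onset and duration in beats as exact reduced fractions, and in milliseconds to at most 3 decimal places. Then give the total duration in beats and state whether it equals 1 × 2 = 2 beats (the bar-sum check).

1) 0.0ms=0b +107.817ms=2/7b
2) 107.817ms=2/7b +107.817ms=2/7b
3) 215.633ms=4/7b +107.817ms=2/7b
4) 323.45ms=6/7b +107.817ms=2/7b
5) 431.267ms=8/7b +107.817ms=2/7b
6) 539.084ms=10/7b +107.817ms=2/7b
7) 646.9ms=12/7b +107.817ms=2/7b
Σ=2b of 2 (159bpm 2/4) — PASS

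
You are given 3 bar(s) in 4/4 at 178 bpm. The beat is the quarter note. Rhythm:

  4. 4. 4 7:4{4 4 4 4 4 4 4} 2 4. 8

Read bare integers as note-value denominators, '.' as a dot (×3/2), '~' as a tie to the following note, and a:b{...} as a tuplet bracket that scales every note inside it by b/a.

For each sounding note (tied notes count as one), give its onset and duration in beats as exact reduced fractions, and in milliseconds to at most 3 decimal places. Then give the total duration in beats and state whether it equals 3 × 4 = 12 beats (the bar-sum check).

1) 0.0ms=0b +505.618ms=3/2b
2) 505.618ms=3/2b +505.618ms=3/2b
3) 1011.236ms=3b +337.079ms=1b
4) 1348.315ms=4b +192.616ms=4/7b
5) 1540.931ms=32/7b +192.616ms=4/7b
6) 1733.547ms=36/7b +192.616ms=4/7b
7) 1926.164ms=40/7b +192.616ms=4/7b
8) 2118.78ms=44/7b +192.616ms=4/7b
9) 2311.396ms=48/7b +192.616ms=4/7b
10) 2504.013ms=52/7b +192.616ms=4/7b
11) 2696.629ms=8b +674.157ms=2b
12) 3370.787ms=10b +505.618ms=3/2b
13) 3876.404ms=23/2b +168.539ms=1/2b
Σ=12b of 12 (178bpm 4/4) — PASS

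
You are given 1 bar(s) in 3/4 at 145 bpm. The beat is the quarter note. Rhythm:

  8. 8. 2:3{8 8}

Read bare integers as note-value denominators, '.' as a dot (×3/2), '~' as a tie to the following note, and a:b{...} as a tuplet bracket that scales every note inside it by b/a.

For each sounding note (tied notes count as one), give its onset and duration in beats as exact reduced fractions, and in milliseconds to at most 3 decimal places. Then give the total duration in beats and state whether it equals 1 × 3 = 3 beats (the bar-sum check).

1) 0.0ms=0b +310.345ms=3/4b
2) 310.345ms=3/4b +310.345ms=3/4b
3) 620.69ms=3/2b +310.345ms=3/4b
4) 931.034ms=9/4b +310.345ms=3/4b
Σ=3b of 3 (145bpm 3/4) — PASS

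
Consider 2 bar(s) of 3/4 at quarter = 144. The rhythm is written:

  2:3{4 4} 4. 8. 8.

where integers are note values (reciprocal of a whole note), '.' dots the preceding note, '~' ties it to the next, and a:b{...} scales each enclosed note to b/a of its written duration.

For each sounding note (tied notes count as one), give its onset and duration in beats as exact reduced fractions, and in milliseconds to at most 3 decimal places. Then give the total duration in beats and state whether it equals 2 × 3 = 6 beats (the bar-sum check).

1) 0.0ms=0b +625.0ms=3/2b
2) 625.0ms=3/2b +625.0ms=3/2b
3) 1250.0ms=3b +625.0ms=3/2b
4) 1875.0ms=9/2b +312.5ms=3/4b
5) 2187.5ms=21/4b +312.5ms=3/4b
Σ=6b of 6 (144bpm 3/4) — PASS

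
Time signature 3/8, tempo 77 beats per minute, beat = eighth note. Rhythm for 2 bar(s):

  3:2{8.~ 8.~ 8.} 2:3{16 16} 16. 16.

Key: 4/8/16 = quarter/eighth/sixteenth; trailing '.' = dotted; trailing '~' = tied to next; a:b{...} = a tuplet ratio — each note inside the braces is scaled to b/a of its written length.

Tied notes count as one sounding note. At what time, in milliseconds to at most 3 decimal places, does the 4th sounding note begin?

note 4 onset = 9/2b = 3506.494ms

1. 0.0ms @ 0 + 2337.662ms (3)
2. 2337.662ms @ 3 + 584.416ms (3/4)
3. 2922.078ms @ 15/4 + 584.416ms (3/4)
4. 3506.494ms @ 9/2 + 584.416ms (3/4)
5. 4090.909ms @ 21/4 + 584.416ms (3/4)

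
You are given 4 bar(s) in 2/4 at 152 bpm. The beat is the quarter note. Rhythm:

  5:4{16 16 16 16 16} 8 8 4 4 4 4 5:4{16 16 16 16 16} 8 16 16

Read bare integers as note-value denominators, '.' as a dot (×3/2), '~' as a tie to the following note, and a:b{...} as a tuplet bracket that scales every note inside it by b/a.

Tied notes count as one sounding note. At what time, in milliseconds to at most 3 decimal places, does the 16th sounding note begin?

note 16 onset = 34/5b = 2684.211ms

1. 0.0ms @ 0 + 78.947ms (1/5)
2. 78.947ms @ 1/5 + 78.947ms (1/5)
3. 157.895ms @ 2/5 + 78.947ms (1/5)
4. 236.842ms @ 3/5 + 78.947ms (1/5)
5. 315.789ms @ 4/5 + 78.947ms (1/5)
6. 394.737ms @ 1 + 197.368ms (1/2)
7. 592.105ms @ 3/2 + 197.368ms (1/2)
8. 789.474ms @ 2 + 394.737ms (1)
9. 1184.211ms @ 3 + 394.737ms (1)
10. 1578.947ms @ 4 + 394.737ms (1)
11. 1973.684ms @ 5 + 394.737ms (1)
12. 2368.421ms @ 6 + 78.947ms (1/5)
13. 2447.368ms @ 31/5 + 78.947ms (1/5)
14. 2526.316ms @ 32/5 + 78.947ms (1/5)
15. 2605.263ms @ 33/5 + 78.947ms (1/5)
16. 2684.211ms @ 34/5 + 78.947ms (1/5)
17. 2763.158ms @ 7 + 197.368ms (1/2)
18. 2960.526ms @ 15/2 + 98.684ms (1/4)
19. 3059.211ms @ 31/4 + 98.684ms (1/4)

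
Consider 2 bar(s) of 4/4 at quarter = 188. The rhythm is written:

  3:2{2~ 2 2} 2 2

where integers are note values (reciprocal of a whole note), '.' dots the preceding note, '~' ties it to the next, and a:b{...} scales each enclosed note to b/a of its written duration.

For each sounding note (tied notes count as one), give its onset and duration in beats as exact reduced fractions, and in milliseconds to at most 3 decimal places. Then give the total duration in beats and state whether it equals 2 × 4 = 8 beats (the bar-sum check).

1) 0.0ms=0b +851.064ms=8/3b
2) 851.064ms=8/3b +425.532ms=4/3b
3) 1276.596ms=4b +638.298ms=2b
4) 1914.894ms=6b +638.298ms=2b
Σ=8b of 8 (188bpm 4/4) — PASS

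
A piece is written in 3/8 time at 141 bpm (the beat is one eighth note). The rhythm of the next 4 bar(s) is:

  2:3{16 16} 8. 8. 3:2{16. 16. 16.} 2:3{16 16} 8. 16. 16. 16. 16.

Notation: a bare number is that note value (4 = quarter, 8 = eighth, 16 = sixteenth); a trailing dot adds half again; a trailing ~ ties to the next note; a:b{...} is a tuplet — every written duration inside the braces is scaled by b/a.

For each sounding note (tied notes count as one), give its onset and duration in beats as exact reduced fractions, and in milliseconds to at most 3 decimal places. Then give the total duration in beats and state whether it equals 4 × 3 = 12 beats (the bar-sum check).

1) 0.0ms=0b +319.149ms=3/4b
2) 319.149ms=3/4b +319.149ms=3/4b
3) 638.298ms=3/2b +638.298ms=3/2b
4) 1276.596ms=3b +638.298ms=3/2b
5) 1914.894ms=9/2b +212.766ms=1/2b
6) 2127.66ms=5b +212.766ms=1/2b
7) 2340.426ms=11/2b +212.766ms=1/2b
8) 2553.191ms=6b +319.149ms=3/4b
9) 2872.34ms=27/4b +319.149ms=3/4b
10) 3191.489ms=15/2b +638.298ms=3/2b
11) 3829.787ms=9b +319.149ms=3/4b
12) 4148.936ms=39/4b +319.149ms=3/4b
13) 4468.085ms=21/2b +319.149ms=3/4b
14) 4787.234ms=45/4b +319.149ms=3/4b
Σ=12b of 12 (141bpm 3/8) — PASS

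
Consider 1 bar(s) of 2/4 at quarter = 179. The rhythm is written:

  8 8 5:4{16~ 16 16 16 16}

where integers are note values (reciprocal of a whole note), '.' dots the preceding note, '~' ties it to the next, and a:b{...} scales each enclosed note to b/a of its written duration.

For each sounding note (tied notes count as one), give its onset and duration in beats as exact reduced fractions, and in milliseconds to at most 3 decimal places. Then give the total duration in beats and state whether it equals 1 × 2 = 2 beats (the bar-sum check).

1) 0.0ms=0b +167.598ms=1/2b
2) 167.598ms=1/2b +167.598ms=1/2b
3) 335.196ms=1b +134.078ms=2/5b
4) 469.274ms=7/5b +67.039ms=1/5b
5) 536.313ms=8/5b +67.039ms=1/5b
6) 603.352ms=9/5b +67.039ms=1/5b
Σ=2b of 2 (179bpm 2/4) — PASS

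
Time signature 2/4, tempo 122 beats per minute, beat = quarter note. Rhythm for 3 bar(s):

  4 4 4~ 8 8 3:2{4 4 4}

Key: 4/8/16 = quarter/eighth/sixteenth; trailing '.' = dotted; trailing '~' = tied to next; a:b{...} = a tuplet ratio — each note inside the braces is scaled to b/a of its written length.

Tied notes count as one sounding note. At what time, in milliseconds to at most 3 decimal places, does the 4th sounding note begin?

note 4 onset = 7/2b = 1721.311ms

1. 0.0ms @ 0 + 491.803ms (1)
2. 491.803ms @ 1 + 491.803ms (1)
3. 983.607ms @ 2 + 737.705ms (3/2)
4. 1721.311ms @ 7/2 + 245.902ms (1/2)
5. 1967.213ms @ 4 + 327.869ms (2/3)
6. 2295.082ms @ 14/3 + 327.869ms (2/3)
7. 2622.951ms @ 16/3 + 327.869ms (2/3)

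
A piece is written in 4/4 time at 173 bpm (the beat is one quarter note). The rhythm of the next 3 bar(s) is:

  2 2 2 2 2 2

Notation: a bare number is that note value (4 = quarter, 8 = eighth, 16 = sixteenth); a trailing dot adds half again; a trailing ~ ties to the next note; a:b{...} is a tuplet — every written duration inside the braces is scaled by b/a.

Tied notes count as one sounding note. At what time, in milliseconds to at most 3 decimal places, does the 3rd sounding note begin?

1. 0.0ms @ 0 + 693.642ms (2)
2. 693.642ms @ 2 + 693.642ms (2)
3. 1387.283ms @ 4 + 693.642ms (2)
4. 2080.925ms @ 6 + 693.642ms (2)
5. 2774.566ms @ 8 + 693.642ms (2)
6. 3468.208ms @ 10 + 693.642ms (2)

note 3 onset = 4b = 1387.283ms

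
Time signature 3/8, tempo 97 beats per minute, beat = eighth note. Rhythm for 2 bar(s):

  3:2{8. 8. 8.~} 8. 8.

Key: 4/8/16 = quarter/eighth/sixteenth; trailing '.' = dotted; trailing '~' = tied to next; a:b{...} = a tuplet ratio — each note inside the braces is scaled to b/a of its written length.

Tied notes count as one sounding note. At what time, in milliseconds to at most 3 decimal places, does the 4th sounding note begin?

note 4 onset = 9/2b = 2783.505ms

1. 0.0ms @ 0 + 618.557ms (1)
2. 618.557ms @ 1 + 618.557ms (1)
3. 1237.113ms @ 2 + 1546.392ms (5/2)
4. 2783.505ms @ 9/2 + 927.835ms (3/2)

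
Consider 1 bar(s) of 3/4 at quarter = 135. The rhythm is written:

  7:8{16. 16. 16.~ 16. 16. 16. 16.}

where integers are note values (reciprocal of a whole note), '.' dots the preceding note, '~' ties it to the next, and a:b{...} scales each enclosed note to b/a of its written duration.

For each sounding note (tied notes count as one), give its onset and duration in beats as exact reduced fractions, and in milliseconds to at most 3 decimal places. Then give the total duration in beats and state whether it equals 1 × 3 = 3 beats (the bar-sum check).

1) 0.0ms=0b +190.476ms=3/7b
2) 190.476ms=3/7b +190.476ms=3/7b
3) 380.952ms=6/7b +380.952ms=6/7b
4) 761.905ms=12/7b +190.476ms=3/7b
5) 952.381ms=15/7b +190.476ms=3/7b
6) 1142.857ms=18/7b +190.476ms=3/7b
Σ=3b of 3 (135bpm 3/4) — PASS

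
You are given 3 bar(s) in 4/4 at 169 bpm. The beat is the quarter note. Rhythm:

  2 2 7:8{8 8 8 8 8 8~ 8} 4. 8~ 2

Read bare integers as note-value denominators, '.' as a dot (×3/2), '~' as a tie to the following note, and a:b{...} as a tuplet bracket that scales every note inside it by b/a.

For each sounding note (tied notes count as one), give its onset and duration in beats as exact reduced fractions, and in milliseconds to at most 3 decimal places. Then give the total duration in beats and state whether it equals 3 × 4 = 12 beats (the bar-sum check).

1) 0.0ms=0b +710.059ms=2b
2) 710.059ms=2b +710.059ms=2b
3) 1420.118ms=4b +202.874ms=4/7b
4) 1622.992ms=32/7b +202.874ms=4/7b
5) 1825.866ms=36/7b +202.874ms=4/7b
6) 2028.74ms=40/7b +202.874ms=4/7b
7) 2231.615ms=44/7b +202.874ms=4/7b
8) 2434.489ms=48/7b +405.748ms=8/7b
9) 2840.237ms=8b +532.544ms=3/2b
10) 3372.781ms=19/2b +887.574ms=5/2b
Σ=12b of 12 (169bpm 4/4) — PASS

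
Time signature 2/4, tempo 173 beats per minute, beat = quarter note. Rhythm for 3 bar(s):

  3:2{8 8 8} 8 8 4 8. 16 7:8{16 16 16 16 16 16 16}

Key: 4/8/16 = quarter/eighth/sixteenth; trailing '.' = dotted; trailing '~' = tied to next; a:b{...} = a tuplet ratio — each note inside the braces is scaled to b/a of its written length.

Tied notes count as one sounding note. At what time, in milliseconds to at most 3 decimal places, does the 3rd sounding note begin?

note 3 onset = 2/3b = 231.214ms

1. 0.0ms @ 0 + 115.607ms (1/3)
2. 115.607ms @ 1/3 + 115.607ms (1/3)
3. 231.214ms @ 2/3 + 115.607ms (1/3)
4. 346.821ms @ 1 + 173.41ms (1/2)
5. 520.231ms @ 3/2 + 173.41ms (1/2)
6. 693.642ms @ 2 + 346.821ms (1)
7. 1040.462ms @ 3 + 260.116ms (3/4)
8. 1300.578ms @ 15/4 + 86.705ms (1/4)
9. 1387.283ms @ 4 + 99.092ms (2/7)
10. 1486.375ms @ 30/7 + 99.092ms (2/7)
11. 1585.467ms @ 32/7 + 99.092ms (2/7)
12. 1684.558ms @ 34/7 + 99.092ms (2/7)
13. 1783.65ms @ 36/7 + 99.092ms (2/7)
14. 1882.742ms @ 38/7 + 99.092ms (2/7)
15. 1981.833ms @ 40/7 + 99.092ms (2/7)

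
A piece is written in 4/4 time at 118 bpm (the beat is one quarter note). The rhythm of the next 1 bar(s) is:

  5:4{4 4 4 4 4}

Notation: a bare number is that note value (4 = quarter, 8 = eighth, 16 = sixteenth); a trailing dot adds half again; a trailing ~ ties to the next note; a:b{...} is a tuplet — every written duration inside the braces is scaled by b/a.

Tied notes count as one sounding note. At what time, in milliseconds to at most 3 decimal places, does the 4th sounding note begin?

1. 0.0ms @ 0 + 406.78ms (4/5)
2. 406.78ms @ 4/5 + 406.78ms (4/5)
3. 813.559ms @ 8/5 + 406.78ms (4/5)
4. 1220.339ms @ 12/5 + 406.78ms (4/5)
5. 1627.119ms @ 16/5 + 406.78ms (4/5)

note 4 onset = 12/5b = 1220.339ms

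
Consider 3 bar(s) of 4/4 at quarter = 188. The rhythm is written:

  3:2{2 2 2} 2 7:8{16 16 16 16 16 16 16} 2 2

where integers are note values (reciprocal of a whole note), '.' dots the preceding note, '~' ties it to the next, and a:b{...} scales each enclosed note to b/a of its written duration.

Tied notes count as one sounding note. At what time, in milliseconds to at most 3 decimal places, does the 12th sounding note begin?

1. 0.0ms @ 0 + 425.532ms (4/3)
2. 425.532ms @ 4/3 + 425.532ms (4/3)
3. 851.064ms @ 8/3 + 425.532ms (4/3)
4. 1276.596ms @ 4 + 638.298ms (2)
5. 1914.894ms @ 6 + 91.185ms (2/7)
6. 2006.079ms @ 44/7 + 91.185ms (2/7)
7. 2097.264ms @ 46/7 + 91.185ms (2/7)
8. 2188.45ms @ 48/7 + 91.185ms (2/7)
9. 2279.635ms @ 50/7 + 91.185ms (2/7)
10. 2370.821ms @ 52/7 + 91.185ms (2/7)
11. 2462.006ms @ 54/7 + 91.185ms (2/7)
12. 2553.191ms @ 8 + 638.298ms (2)
13. 3191.489ms @ 10 + 638.298ms (2)

note 12 onset = 8b = 2553.191ms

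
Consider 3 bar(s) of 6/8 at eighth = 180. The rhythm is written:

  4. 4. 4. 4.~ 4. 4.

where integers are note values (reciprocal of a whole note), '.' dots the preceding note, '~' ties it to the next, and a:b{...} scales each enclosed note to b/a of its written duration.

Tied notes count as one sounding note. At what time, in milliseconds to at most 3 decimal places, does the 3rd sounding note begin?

1. 0.0ms @ 0 + 1000.0ms (3)
2. 1000.0ms @ 3 + 1000.0ms (3)
3. 2000.0ms @ 6 + 1000.0ms (3)
4. 3000.0ms @ 9 + 2000.0ms (6)
5. 5000.0ms @ 15 + 1000.0ms (3)

note 3 onset = 6b = 2000.0ms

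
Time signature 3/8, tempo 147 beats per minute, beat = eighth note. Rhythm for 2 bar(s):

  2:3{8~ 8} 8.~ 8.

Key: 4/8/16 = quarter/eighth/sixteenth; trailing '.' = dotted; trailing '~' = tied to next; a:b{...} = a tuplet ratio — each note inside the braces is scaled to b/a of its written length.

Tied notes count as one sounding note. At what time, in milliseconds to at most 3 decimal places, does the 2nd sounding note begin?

note 2 onset = 3b = 1224.49ms

1. 0.0ms @ 0 + 1224.49ms (3)
2. 1224.49ms @ 3 + 1224.49ms (3)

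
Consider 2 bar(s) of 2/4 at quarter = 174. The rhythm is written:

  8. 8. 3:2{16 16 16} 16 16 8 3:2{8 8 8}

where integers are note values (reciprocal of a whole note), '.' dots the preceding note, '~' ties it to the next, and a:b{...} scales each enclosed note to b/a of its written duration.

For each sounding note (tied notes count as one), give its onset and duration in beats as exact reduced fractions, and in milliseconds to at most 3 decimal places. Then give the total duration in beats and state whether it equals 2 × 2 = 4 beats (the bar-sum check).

1) 0.0ms=0b +258.621ms=3/4b
2) 258.621ms=3/4b +258.621ms=3/4b
3) 517.241ms=3/2b +57.471ms=1/6b
4) 574.713ms=5/3b +57.471ms=1/6b
5) 632.184ms=11/6b +57.471ms=1/6b
6) 689.655ms=2b +86.207ms=1/4b
7) 775.862ms=9/4b +86.207ms=1/4b
8) 862.069ms=5/2b +172.414ms=1/2b
9) 1034.483ms=3b +114.943ms=1/3b
10) 1149.425ms=10/3b +114.943ms=1/3b
11) 1264.368ms=11/3b +114.943ms=1/3b
Σ=4b of 4 (174bpm 2/4) — PASS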